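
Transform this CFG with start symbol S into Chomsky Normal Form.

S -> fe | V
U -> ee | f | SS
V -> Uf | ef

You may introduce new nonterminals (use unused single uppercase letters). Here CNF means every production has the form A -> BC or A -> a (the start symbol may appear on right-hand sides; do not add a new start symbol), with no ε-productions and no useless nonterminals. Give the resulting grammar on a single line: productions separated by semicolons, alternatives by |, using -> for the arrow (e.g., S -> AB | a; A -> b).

S -> AB | BA | UA; A -> f; B -> e; U -> f | BB | SS

No ε-productions.
After unit-elimination: S -> Uf | ef | fe; U -> f | SS | ee; V -> Uf | ef.
TERM: introduce B -> e, A -> f and substitute in every rule of length ≥2.
Drop unreachable/unproductive: V.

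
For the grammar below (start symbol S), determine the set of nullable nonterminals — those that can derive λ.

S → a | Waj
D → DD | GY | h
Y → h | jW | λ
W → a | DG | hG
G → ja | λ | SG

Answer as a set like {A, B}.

{D, G, W, Y}

Directly nullable (have an ε-rule): {G, Y}.
D is nullable via D -> GY (every symbol on the right is already known nullable).
W is nullable via W -> DG (every symbol on the right is already known nullable).
Not nullable: S — each has a terminal in every rule's right-hand side or depends on a non-nullable symbol.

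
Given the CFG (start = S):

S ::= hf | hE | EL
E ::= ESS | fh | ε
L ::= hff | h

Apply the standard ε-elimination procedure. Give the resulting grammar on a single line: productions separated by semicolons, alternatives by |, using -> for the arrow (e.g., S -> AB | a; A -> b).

Nullable set: {E}.
S -> EL: E nullable, giving EL | L.
S -> hE: E nullable, giving h | hE.
Drop E -> ε.
E -> ESS: E nullable, giving ESS | SS.
Unchanged (no nullable symbols): S -> hf; E -> fh; L -> h; L -> hff.

S -> L | h | EL | hE | hf; E -> SS | fh | ESS; L -> h | hff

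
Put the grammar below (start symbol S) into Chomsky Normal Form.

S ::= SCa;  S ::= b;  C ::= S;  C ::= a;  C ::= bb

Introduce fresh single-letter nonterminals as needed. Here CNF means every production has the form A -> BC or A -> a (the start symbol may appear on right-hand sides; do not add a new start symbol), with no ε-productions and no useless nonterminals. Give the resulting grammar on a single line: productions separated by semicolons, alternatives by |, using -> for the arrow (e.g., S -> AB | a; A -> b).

S -> b | SE; A -> a; B -> b; C -> a | b | BB | SD; D -> CA; E -> CA

No ε-productions.
After unit-elimination: S -> b | SCa; C -> a | b | bb | SCa.
TERM: introduce A -> a, B -> b and substitute in every rule of length ≥2.
BIN: C -> SCA becomes C -> SD, D -> CA; S -> SCA becomes S -> SE, E -> CA.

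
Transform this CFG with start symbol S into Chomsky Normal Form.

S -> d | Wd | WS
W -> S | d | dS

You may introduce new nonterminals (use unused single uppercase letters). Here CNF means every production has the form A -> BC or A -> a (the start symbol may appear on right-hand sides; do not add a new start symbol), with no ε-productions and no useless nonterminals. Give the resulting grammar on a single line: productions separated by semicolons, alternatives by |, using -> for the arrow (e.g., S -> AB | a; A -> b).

No ε-productions.
After unit-elimination: S -> d | WS | Wd; W -> d | WS | Wd | dS.
TERM: introduce A -> d and substitute in every rule of length ≥2.

S -> d | WA | WS; A -> d; W -> d | AS | WA | WS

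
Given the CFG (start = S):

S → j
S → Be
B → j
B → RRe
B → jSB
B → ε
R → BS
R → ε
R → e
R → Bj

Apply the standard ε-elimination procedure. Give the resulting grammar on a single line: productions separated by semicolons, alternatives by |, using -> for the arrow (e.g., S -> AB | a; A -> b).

S -> e | j | Be; B -> e | j | Re | jS | RRe | jSB; R -> S | e | j | BS | Bj

Nullable set: {B, R}.
S -> Be: B nullable, giving Be | e.
Drop B -> ε.
B -> RRe: R, R nullable, giving RRe | Re | e.
B -> jSB: B nullable, giving jS | jSB.
Drop R -> ε.
R -> BS: B nullable, giving BS | S.
R -> Bj: B nullable, giving Bj | j.
Unchanged (no nullable symbols): S -> j; B -> j; R -> e.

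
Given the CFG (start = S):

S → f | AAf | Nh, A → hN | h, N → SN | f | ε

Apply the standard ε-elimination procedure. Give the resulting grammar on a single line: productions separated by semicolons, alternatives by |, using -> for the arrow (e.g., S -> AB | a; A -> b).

S -> f | h | Nh | AAf; A -> h | hN; N -> S | f | SN

Nullable set: {N}.
S -> Nh: N nullable, giving Nh | h.
A -> hN: N nullable, giving h | hN.
Drop N -> ε.
N -> SN: N nullable, giving S | SN.
Unchanged (no nullable symbols): S -> AAf; S -> f; A -> h; N -> f.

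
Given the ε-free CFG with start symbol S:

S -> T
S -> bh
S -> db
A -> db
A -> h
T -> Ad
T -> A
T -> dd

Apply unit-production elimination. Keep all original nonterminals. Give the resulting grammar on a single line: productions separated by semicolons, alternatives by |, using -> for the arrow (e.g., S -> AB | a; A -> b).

Unit productions: S->T, T->A.
Unit pairs (A ⇒* B via units): (S,A), (S,T), (T,A).
S: inherits non-unit rules of {A, S, T} → Ad | bh | db | dd | h.
A: inherits non-unit rules of {A} → db | h.
T: inherits non-unit rules of {A, T} → Ad | db | dd | h.

S -> h | Ad | bh | db | dd; A -> h | db; T -> h | Ad | db | dd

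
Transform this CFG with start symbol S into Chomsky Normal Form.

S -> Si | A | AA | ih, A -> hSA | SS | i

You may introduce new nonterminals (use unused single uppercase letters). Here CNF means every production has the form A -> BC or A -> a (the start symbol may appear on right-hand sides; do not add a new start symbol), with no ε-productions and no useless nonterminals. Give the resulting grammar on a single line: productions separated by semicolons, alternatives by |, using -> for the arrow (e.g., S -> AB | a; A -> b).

S -> i | AA | BE | CB | SC | SS; A -> i | BD | SS; B -> h; C -> i; D -> SA; E -> SA

No ε-productions.
After unit-elimination: S -> i | AA | SS | Si | ih | hSA; A -> i | SS | hSA.
TERM: introduce B -> h, C -> i and substitute in every rule of length ≥2.
BIN: A -> BSA becomes A -> BD, D -> SA; S -> BSA becomes S -> BE, E -> SA.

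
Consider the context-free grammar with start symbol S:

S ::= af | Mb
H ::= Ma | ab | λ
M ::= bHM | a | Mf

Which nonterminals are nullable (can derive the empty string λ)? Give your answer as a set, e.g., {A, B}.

Directly nullable (have an ε-rule): {H}.
Not nullable: M, S — each has a terminal in every rule's right-hand side or depends on a non-nullable symbol.

{H}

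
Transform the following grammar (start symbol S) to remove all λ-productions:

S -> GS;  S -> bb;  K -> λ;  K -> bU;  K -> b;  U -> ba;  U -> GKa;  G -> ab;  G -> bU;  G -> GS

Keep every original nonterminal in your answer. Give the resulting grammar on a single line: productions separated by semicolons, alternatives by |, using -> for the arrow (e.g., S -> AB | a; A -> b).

Nullable set: {K}.
Drop K -> λ.
U -> GKa: K nullable, giving GKa | Ga.
Unchanged (no nullable symbols): S -> GS; S -> bb; G -> GS; G -> ab; G -> bU; K -> b; K -> bU; U -> ba.

S -> GS | bb; G -> GS | ab | bU; K -> b | bU; U -> Ga | ba | GKa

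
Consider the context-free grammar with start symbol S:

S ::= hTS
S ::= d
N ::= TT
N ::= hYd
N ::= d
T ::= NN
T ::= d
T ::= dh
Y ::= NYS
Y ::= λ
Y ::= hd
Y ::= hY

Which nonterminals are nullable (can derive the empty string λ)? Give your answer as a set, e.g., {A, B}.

Directly nullable (have an ε-rule): {Y}.
Not nullable: N, S, T — each has a terminal in every rule's right-hand side or depends on a non-nullable symbol.

{Y}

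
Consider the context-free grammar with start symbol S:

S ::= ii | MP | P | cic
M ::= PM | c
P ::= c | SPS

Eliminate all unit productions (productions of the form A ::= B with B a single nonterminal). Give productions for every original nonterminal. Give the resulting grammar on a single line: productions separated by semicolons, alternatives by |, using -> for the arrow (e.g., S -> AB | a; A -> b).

S -> c | MP | ii | SPS | cic; M -> c | PM; P -> c | SPS

Unit productions: S->P.
Unit pairs (A ⇒* B via units): (S,P).
S: inherits non-unit rules of {P, S} → MP | SPS | c | cic | ii.
M: inherits non-unit rules of {M} → PM | c.
P: inherits non-unit rules of {P} → SPS | c.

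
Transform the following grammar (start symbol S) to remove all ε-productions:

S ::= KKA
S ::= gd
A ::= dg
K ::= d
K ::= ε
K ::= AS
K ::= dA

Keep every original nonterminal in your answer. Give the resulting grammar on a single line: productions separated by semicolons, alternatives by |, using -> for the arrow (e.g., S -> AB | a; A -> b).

Nullable set: {K}.
S -> KKA: K, K nullable, giving A | KA | KKA.
Drop K -> ε.
Unchanged (no nullable symbols): S -> gd; A -> dg; K -> AS; K -> d; K -> dA.

S -> A | KA | gd | KKA; A -> dg; K -> d | AS | dA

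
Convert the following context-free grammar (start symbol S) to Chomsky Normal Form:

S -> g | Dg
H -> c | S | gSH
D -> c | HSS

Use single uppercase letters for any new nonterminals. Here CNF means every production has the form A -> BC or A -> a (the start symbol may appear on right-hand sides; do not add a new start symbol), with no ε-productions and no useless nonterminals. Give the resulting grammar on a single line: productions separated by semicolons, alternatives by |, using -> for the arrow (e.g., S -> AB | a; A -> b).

S -> g | DA; A -> g; B -> SS; C -> SH; D -> c | HB; H -> c | g | AC | DA

No ε-productions.
After unit-elimination: S -> g | Dg; D -> c | HSS; H -> c | g | Dg | gSH.
TERM: introduce A -> g and substitute in every rule of length ≥2.
BIN: D -> HSS becomes D -> HB, B -> SS; H -> ASH becomes H -> AC, C -> SH.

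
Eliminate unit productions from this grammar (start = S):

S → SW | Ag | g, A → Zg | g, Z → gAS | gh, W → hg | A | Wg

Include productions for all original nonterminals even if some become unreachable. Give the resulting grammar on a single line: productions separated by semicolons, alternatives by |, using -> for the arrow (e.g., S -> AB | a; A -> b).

Unit productions: W->A.
Unit pairs (A ⇒* B via units): (W,A).
S: inherits non-unit rules of {S} → Ag | SW | g.
A: inherits non-unit rules of {A} → Zg | g.
W: inherits non-unit rules of {A, W} → Wg | Zg | g | hg.
Z: inherits non-unit rules of {Z} → gAS | gh.

S -> g | Ag | SW; A -> g | Zg; W -> g | Wg | Zg | hg; Z -> gh | gAS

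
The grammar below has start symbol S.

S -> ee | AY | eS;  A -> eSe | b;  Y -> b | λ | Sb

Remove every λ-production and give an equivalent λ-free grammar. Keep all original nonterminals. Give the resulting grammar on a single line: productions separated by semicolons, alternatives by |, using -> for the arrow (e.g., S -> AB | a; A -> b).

S -> A | AY | eS | ee; A -> b | eSe; Y -> b | Sb

Nullable set: {Y}.
S -> AY: Y nullable, giving A | AY.
Drop Y -> λ.
Unchanged (no nullable symbols): S -> eS; S -> ee; A -> b; A -> eSe; Y -> Sb; Y -> b.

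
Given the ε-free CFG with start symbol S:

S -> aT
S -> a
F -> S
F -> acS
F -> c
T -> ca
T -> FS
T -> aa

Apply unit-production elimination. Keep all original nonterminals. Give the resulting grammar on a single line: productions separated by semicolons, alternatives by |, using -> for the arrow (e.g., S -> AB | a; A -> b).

Unit productions: F->S.
Unit pairs (A ⇒* B via units): (F,S).
S: inherits non-unit rules of {S} → a | aT.
F: inherits non-unit rules of {F, S} → a | aT | acS | c.
T: inherits non-unit rules of {T} → FS | aa | ca.

S -> a | aT; F -> a | c | aT | acS; T -> FS | aa | ca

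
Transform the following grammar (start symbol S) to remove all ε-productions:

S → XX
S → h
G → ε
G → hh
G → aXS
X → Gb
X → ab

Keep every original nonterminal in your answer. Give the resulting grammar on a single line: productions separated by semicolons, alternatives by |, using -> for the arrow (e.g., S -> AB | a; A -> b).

Nullable set: {G}.
Drop G -> ε.
X -> Gb: G nullable, giving Gb | b.
Unchanged (no nullable symbols): S -> XX; S -> h; G -> aXS; G -> hh; X -> ab.

S -> h | XX; G -> hh | aXS; X -> b | Gb | ab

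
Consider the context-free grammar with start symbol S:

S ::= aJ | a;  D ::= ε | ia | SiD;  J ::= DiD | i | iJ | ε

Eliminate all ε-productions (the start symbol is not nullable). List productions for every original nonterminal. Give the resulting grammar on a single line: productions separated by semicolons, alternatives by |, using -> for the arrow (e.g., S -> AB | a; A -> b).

S -> a | aJ; D -> Si | ia | SiD; J -> i | Di | iD | iJ | DiD

Nullable set: {D, J}.
S -> aJ: J nullable, giving a | aJ.
Drop D -> ε.
D -> SiD: D nullable, giving Si | SiD.
Drop J -> ε.
J -> DiD: D, D nullable, giving Di | DiD | i | iD.
J -> iJ: J nullable, giving i | iJ.
Unchanged (no nullable symbols): S -> a; D -> ia; J -> i.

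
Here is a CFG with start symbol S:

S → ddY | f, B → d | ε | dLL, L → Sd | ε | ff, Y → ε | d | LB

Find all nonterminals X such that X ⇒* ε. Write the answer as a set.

{B, L, Y}

Directly nullable (have an ε-rule): {B, L, Y}.
Not nullable: S — each has a terminal in every rule's right-hand side or depends on a non-nullable symbol.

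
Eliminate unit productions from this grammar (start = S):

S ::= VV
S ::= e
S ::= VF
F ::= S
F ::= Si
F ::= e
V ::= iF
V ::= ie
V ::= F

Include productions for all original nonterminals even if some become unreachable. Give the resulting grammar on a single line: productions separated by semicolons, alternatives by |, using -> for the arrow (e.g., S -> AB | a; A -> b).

Unit productions: F->S, V->F.
Unit pairs (A ⇒* B via units): (F,S), (V,F), (V,S).
S: inherits non-unit rules of {S} → VF | VV | e.
F: inherits non-unit rules of {F, S} → Si | VF | VV | e.
V: inherits non-unit rules of {F, S, V} → Si | VF | VV | e | iF | ie.

S -> e | VF | VV; F -> e | Si | VF | VV; V -> e | Si | VF | VV | iF | ie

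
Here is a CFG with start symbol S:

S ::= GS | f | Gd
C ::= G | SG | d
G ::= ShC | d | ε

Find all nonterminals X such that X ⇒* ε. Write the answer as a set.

Directly nullable (have an ε-rule): {G}.
C is nullable via C -> G (every symbol on the right is already known nullable).
Not nullable: S — each has a terminal in every rule's right-hand side or depends on a non-nullable symbol.

{C, G}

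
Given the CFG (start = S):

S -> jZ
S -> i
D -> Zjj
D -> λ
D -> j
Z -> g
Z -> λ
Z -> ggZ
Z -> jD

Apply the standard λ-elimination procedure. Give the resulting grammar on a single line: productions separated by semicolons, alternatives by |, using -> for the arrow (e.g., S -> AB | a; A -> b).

Nullable set: {D, Z}.
S -> jZ: Z nullable, giving j | jZ.
Drop D -> λ.
D -> Zjj: Z nullable, giving Zjj | jj.
Drop Z -> λ.
Z -> ggZ: Z nullable, giving gg | ggZ.
Z -> jD: D nullable, giving j | jD.
Unchanged (no nullable symbols): S -> i; D -> j; Z -> g.

S -> i | j | jZ; D -> j | jj | Zjj; Z -> g | j | gg | jD | ggZ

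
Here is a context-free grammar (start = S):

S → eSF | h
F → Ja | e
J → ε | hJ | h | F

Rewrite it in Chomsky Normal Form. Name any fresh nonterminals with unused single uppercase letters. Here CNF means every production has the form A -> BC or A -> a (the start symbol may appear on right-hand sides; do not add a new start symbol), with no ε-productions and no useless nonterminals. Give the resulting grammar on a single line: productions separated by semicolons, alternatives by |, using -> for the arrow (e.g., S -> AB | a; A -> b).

Nullable: {J}; after ε-elimination: S -> h | eSF; F -> a | e | Ja; J -> F | h | hJ.
After unit-elimination: S -> h | eSF; F -> a | e | Ja; J -> a | e | h | Ja | hJ.
TERM: introduce A -> a, C -> e, B -> h and substitute in every rule of length ≥2.
BIN: S -> CSF becomes S -> CD, D -> SF.

S -> h | CD; A -> a; B -> h; C -> e; D -> SF; F -> a | e | JA; J -> a | e | h | BJ | JA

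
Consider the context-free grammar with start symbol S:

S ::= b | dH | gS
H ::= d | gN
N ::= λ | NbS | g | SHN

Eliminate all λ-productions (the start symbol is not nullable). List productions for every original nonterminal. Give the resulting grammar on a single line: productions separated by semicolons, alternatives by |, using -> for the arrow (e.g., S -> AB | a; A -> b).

S -> b | dH | gS; H -> d | g | gN; N -> g | SH | bS | NbS | SHN

Nullable set: {N}.
H -> gN: N nullable, giving g | gN.
Drop N -> λ.
N -> NbS: N nullable, giving NbS | bS.
N -> SHN: N nullable, giving SH | SHN.
Unchanged (no nullable symbols): S -> b; S -> dH; S -> gS; H -> d; N -> g.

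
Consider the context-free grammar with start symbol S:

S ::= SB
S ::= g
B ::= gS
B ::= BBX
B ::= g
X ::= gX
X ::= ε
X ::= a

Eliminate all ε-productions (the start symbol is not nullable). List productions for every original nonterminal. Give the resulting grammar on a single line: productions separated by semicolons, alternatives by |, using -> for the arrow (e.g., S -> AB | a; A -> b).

Nullable set: {X}.
B -> BBX: X nullable, giving BB | BBX.
Drop X -> ε.
X -> gX: X nullable, giving g | gX.
Unchanged (no nullable symbols): S -> SB; S -> g; B -> g; B -> gS; X -> a.

S -> g | SB; B -> g | BB | gS | BBX; X -> a | g | gX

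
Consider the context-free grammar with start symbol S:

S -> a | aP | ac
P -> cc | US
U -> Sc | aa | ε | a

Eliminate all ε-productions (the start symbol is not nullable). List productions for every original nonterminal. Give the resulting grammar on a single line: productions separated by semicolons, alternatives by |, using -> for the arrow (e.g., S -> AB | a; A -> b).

S -> a | aP | ac; P -> S | US | cc; U -> a | Sc | aa

Nullable set: {U}.
P -> US: U nullable, giving S | US.
Drop U -> ε.
Unchanged (no nullable symbols): S -> a; S -> aP; S -> ac; P -> cc; U -> Sc; U -> a; U -> aa.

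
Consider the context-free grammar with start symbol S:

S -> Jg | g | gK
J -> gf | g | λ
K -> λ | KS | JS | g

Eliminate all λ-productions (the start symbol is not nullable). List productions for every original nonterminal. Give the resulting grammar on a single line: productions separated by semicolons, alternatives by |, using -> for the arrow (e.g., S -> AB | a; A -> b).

S -> g | Jg | gK; J -> g | gf; K -> S | g | JS | KS

Nullable set: {J, K}.
S -> Jg: J nullable, giving Jg | g.
S -> gK: K nullable, giving g | gK.
Drop J -> λ.
Drop K -> λ.
K -> JS: J nullable, giving JS | S.
K -> KS: K nullable, giving KS | S.
Unchanged (no nullable symbols): S -> g; J -> g; J -> gf; K -> g.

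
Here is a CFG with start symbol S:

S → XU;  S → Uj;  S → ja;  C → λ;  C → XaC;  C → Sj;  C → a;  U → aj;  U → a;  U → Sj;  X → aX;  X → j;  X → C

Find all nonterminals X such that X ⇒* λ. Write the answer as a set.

Directly nullable (have an ε-rule): {C}.
X is nullable via X -> C (every symbol on the right is already known nullable).
Not nullable: S, U — each has a terminal in every rule's right-hand side or depends on a non-nullable symbol.

{C, X}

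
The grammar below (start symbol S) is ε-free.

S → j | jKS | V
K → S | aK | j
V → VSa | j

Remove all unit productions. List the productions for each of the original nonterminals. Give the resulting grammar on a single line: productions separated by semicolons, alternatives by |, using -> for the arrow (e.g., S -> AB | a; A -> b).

S -> j | VSa | jKS; K -> j | aK | VSa | jKS; V -> j | VSa

Unit productions: K->S, S->V.
Unit pairs (A ⇒* B via units): (K,S), (K,V), (S,V).
S: inherits non-unit rules of {S, V} → VSa | j | jKS.
K: inherits non-unit rules of {K, S, V} → VSa | aK | j | jKS.
V: inherits non-unit rules of {V} → VSa | j.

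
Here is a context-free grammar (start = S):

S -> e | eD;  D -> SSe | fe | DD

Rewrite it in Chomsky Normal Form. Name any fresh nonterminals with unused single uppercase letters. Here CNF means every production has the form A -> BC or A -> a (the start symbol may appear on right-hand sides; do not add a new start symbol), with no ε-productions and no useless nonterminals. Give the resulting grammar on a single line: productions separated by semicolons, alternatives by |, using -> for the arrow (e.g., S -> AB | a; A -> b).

S -> e | AD; A -> e; B -> f; C -> SA; D -> BA | DD | SC

No ε-productions.
No unit productions to eliminate.
TERM: introduce A -> e, B -> f and substitute in every rule of length ≥2.
BIN: D -> SSA becomes D -> SC, C -> SA.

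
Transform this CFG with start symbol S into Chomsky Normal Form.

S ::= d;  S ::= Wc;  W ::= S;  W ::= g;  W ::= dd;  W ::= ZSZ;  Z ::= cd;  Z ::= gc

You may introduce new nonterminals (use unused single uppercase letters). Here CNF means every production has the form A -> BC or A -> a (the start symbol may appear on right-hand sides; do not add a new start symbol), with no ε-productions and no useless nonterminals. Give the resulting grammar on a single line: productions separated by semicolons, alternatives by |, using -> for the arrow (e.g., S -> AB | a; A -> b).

S -> d | WA; A -> c; B -> d; C -> g; D -> SZ; W -> d | g | BB | WA | ZD; Z -> AB | CA

No ε-productions.
After unit-elimination: S -> d | Wc; W -> d | g | Wc | dd | ZSZ; Z -> cd | gc.
TERM: introduce A -> c, B -> d, C -> g and substitute in every rule of length ≥2.
BIN: W -> ZSZ becomes W -> ZD, D -> SZ.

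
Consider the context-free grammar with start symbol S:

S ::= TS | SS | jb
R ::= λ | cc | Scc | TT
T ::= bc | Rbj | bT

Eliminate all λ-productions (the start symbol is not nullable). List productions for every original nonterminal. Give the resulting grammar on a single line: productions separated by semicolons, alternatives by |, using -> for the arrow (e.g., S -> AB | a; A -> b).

S -> SS | TS | jb; R -> TT | cc | Scc; T -> bT | bc | bj | Rbj

Nullable set: {R}.
Drop R -> λ.
T -> Rbj: R nullable, giving Rbj | bj.
Unchanged (no nullable symbols): S -> SS; S -> TS; S -> jb; R -> Scc; R -> TT; R -> cc; T -> bT; T -> bc.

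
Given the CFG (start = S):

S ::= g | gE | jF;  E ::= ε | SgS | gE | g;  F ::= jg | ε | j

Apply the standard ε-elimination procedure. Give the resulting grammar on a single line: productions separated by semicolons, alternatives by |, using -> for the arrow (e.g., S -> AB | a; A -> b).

S -> g | j | gE | jF; E -> g | gE | SgS; F -> j | jg

Nullable set: {E, F}.
S -> gE: E nullable, giving g | gE.
S -> jF: F nullable, giving j | jF.
Drop E -> ε.
E -> gE: E nullable, giving g | gE.
Drop F -> ε.
Unchanged (no nullable symbols): S -> g; E -> SgS; E -> g; F -> j; F -> jg.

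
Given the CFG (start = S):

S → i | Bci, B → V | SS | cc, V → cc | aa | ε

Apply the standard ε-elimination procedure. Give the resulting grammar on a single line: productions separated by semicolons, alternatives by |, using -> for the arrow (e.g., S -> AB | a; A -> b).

S -> i | ci | Bci; B -> V | SS | cc; V -> aa | cc

Nullable set: {B, V}.
S -> Bci: B nullable, giving Bci | ci.
B -> V: V nullable, giving V.
Drop V -> ε.
Unchanged (no nullable symbols): S -> i; B -> SS; B -> cc; V -> aa; V -> cc.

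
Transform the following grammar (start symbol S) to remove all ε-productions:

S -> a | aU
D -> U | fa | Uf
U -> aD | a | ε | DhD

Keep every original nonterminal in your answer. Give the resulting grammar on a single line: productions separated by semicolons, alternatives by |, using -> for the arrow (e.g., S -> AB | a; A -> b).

S -> a | aU; D -> U | f | Uf | fa; U -> a | h | Dh | aD | hD | DhD

Nullable set: {D, U}.
S -> aU: U nullable, giving a | aU.
D -> U: U nullable, giving U.
D -> Uf: U nullable, giving Uf | f.
Drop U -> ε.
U -> DhD: D, D nullable, giving Dh | DhD | h | hD.
U -> aD: D nullable, giving a | aD.
Unchanged (no nullable symbols): S -> a; D -> fa; U -> a.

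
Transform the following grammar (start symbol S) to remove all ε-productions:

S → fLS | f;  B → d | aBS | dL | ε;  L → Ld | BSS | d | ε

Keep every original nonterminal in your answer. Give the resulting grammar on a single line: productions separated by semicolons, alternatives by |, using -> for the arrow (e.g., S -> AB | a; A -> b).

Nullable set: {B, L}.
S -> fLS: L nullable, giving fLS | fS.
Drop B -> ε.
B -> aBS: B nullable, giving aBS | aS.
B -> dL: L nullable, giving d | dL.
Drop L -> ε.
L -> BSS: B nullable, giving BSS | SS.
L -> Ld: L nullable, giving Ld | d.
Unchanged (no nullable symbols): S -> f; B -> d; L -> d.

S -> f | fS | fLS; B -> d | aS | dL | aBS; L -> d | Ld | SS | BSS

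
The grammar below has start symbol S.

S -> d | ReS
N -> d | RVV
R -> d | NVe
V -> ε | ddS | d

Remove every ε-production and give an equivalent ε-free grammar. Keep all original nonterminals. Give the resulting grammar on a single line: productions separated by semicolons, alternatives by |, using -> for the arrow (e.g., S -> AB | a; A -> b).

S -> d | ReS; N -> R | d | RV | RVV; R -> d | Ne | NVe; V -> d | ddS

Nullable set: {V}.
N -> RVV: V, V nullable, giving R | RV | RVV.
R -> NVe: V nullable, giving NVe | Ne.
Drop V -> ε.
Unchanged (no nullable symbols): S -> ReS; S -> d; N -> d; R -> d; V -> d; V -> ddS.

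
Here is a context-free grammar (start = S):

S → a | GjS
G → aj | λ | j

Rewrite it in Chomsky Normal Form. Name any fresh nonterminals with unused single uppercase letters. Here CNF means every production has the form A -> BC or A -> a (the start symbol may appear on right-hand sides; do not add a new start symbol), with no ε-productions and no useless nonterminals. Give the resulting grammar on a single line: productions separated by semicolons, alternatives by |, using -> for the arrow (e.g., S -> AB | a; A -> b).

S -> a | BS | GC; A -> a; B -> j; C -> BS; G -> j | AB

Nullable: {G}; after ε-elimination: S -> a | jS | GjS; G -> j | aj.
No unit productions to eliminate.
TERM: introduce A -> a, B -> j and substitute in every rule of length ≥2.
BIN: S -> GBS becomes S -> GC, C -> BS.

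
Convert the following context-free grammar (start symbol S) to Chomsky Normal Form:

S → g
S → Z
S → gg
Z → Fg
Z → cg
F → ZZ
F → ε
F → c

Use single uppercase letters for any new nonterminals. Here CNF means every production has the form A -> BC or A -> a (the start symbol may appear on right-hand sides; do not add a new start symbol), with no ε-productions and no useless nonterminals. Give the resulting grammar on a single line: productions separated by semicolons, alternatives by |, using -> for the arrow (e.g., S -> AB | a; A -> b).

Nullable: {F}; after ε-elimination: S -> Z | g | gg; F -> c | ZZ; Z -> g | Fg | cg.
After unit-elimination: S -> g | Fg | cg | gg; F -> c | ZZ; Z -> g | Fg | cg.
TERM: introduce B -> c, A -> g and substitute in every rule of length ≥2.

S -> g | AA | BA | FA; A -> g; B -> c; F -> c | ZZ; Z -> g | BA | FA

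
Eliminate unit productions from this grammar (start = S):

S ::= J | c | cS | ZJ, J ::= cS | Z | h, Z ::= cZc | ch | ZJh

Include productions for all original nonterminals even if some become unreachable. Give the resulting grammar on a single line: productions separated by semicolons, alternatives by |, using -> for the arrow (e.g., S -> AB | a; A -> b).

S -> c | h | ZJ | cS | ch | ZJh | cZc; J -> h | cS | ch | ZJh | cZc; Z -> ch | ZJh | cZc

Unit productions: J->Z, S->J.
Unit pairs (A ⇒* B via units): (J,Z), (S,J), (S,Z).
S: inherits non-unit rules of {J, S, Z} → ZJ | ZJh | c | cS | cZc | ch | h.
J: inherits non-unit rules of {J, Z} → ZJh | cS | cZc | ch | h.
Z: inherits non-unit rules of {Z} → ZJh | cZc | ch.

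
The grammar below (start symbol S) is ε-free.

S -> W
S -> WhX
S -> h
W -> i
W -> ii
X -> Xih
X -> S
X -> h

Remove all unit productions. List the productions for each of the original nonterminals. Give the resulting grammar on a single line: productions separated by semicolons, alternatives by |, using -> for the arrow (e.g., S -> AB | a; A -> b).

S -> h | i | ii | WhX; W -> i | ii; X -> h | i | ii | WhX | Xih

Unit productions: S->W, X->S.
Unit pairs (A ⇒* B via units): (S,W), (X,S), (X,W).
S: inherits non-unit rules of {S, W} → WhX | h | i | ii.
W: inherits non-unit rules of {W} → i | ii.
X: inherits non-unit rules of {S, W, X} → WhX | Xih | h | i | ii.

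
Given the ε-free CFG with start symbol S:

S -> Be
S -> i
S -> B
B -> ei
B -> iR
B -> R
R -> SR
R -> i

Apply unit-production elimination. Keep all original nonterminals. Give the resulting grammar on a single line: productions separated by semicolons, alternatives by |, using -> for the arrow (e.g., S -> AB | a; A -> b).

Unit productions: B->R, S->B.
Unit pairs (A ⇒* B via units): (B,R), (S,B), (S,R).
S: inherits non-unit rules of {B, R, S} → Be | SR | ei | i | iR.
B: inherits non-unit rules of {B, R} → SR | ei | i | iR.
R: inherits non-unit rules of {R} → SR | i.

S -> i | Be | SR | ei | iR; B -> i | SR | ei | iR; R -> i | SR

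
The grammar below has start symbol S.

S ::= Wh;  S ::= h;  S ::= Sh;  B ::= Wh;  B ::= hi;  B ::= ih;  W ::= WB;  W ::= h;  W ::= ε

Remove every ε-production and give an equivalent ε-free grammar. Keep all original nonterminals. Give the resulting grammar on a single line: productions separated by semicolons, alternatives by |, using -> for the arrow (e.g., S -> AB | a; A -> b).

S -> h | Sh | Wh; B -> h | Wh | hi | ih; W -> B | h | WB

Nullable set: {W}.
S -> Wh: W nullable, giving Wh | h.
B -> Wh: W nullable, giving Wh | h.
Drop W -> ε.
W -> WB: W nullable, giving B | WB.
Unchanged (no nullable symbols): S -> Sh; S -> h; B -> hi; B -> ih; W -> h.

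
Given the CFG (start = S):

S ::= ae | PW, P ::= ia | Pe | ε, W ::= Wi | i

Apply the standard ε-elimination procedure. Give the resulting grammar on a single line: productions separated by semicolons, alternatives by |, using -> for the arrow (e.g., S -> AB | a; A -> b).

Nullable set: {P}.
S -> PW: P nullable, giving PW | W.
Drop P -> ε.
P -> Pe: P nullable, giving Pe | e.
Unchanged (no nullable symbols): S -> ae; P -> ia; W -> Wi; W -> i.

S -> W | PW | ae; P -> e | Pe | ia; W -> i | Wi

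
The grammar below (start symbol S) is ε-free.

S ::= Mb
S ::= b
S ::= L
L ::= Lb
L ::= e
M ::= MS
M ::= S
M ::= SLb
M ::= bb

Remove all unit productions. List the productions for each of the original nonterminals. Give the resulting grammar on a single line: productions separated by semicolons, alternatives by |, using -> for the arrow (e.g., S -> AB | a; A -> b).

S -> b | e | Lb | Mb; L -> e | Lb; M -> b | e | Lb | MS | Mb | bb | SLb

Unit productions: M->S, S->L.
Unit pairs (A ⇒* B via units): (M,L), (M,S), (S,L).
S: inherits non-unit rules of {L, S} → Lb | Mb | b | e.
L: inherits non-unit rules of {L} → Lb | e.
M: inherits non-unit rules of {L, M, S} → Lb | MS | Mb | SLb | b | bb | e.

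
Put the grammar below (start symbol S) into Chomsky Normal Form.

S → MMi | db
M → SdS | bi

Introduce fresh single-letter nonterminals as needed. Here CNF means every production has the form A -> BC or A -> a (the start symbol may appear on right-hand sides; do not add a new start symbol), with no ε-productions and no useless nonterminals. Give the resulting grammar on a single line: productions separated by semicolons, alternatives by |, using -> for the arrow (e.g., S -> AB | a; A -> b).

S -> AB | ME; A -> d; B -> b; C -> i; D -> AS; E -> MC; M -> BC | SD

No ε-productions.
No unit productions to eliminate.
TERM: introduce B -> b, A -> d, C -> i and substitute in every rule of length ≥2.
BIN: M -> SAS becomes M -> SD, D -> AS; S -> MMC becomes S -> ME, E -> MC.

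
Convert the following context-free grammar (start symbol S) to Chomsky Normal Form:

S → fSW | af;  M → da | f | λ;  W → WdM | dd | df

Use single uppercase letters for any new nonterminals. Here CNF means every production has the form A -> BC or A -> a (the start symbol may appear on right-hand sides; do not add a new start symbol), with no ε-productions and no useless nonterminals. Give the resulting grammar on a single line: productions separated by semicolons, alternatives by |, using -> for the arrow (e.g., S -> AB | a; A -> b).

S -> BC | CD; A -> d; B -> a; C -> f; D -> SW; E -> AM; M -> f | AB; W -> AA | AC | WA | WE

Nullable: {M}; after ε-elimination: S -> af | fSW; M -> f | da; W -> Wd | dd | df | WdM.
No unit productions to eliminate.
TERM: introduce B -> a, A -> d, C -> f and substitute in every rule of length ≥2.
BIN: S -> CSW becomes S -> CD, D -> SW; W -> WAM becomes W -> WE, E -> AM.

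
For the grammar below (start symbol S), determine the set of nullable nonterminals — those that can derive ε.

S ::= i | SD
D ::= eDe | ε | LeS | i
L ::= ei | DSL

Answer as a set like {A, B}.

{D}

Directly nullable (have an ε-rule): {D}.
Not nullable: L, S — each has a terminal in every rule's right-hand side or depends on a non-nullable symbol.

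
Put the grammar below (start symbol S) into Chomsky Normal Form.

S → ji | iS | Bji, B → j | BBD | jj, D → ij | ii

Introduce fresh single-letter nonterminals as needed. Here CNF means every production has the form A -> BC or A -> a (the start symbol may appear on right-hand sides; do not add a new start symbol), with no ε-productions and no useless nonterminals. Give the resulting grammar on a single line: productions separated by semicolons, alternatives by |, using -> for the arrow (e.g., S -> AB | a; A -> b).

No ε-productions.
No unit productions to eliminate.
TERM: introduce C -> i, A -> j and substitute in every rule of length ≥2.
BIN: B -> BBD becomes B -> BE, E -> BD; S -> BAC becomes S -> BF, F -> AC.

S -> AC | BF | CS; A -> j; B -> j | AA | BE; C -> i; D -> CA | CC; E -> BD; F -> AC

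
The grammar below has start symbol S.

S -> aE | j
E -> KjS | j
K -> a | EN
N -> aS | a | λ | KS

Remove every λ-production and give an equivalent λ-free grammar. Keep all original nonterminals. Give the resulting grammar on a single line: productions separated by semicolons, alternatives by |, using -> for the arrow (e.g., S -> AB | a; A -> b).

Nullable set: {N}.
K -> EN: N nullable, giving E | EN.
Drop N -> λ.
Unchanged (no nullable symbols): S -> aE; S -> j; E -> KjS; E -> j; K -> a; N -> KS; N -> a; N -> aS.

S -> j | aE; E -> j | KjS; K -> E | a | EN; N -> a | KS | aS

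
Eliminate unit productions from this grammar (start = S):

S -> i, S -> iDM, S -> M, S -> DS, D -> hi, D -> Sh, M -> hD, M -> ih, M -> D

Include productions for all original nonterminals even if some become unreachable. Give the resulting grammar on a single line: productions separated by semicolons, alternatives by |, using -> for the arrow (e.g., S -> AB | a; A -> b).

Unit productions: M->D, S->M.
Unit pairs (A ⇒* B via units): (M,D), (S,D), (S,M).
S: inherits non-unit rules of {D, M, S} → DS | Sh | hD | hi | i | iDM | ih.
D: inherits non-unit rules of {D} → Sh | hi.
M: inherits non-unit rules of {D, M} → Sh | hD | hi | ih.

S -> i | DS | Sh | hD | hi | ih | iDM; D -> Sh | hi; M -> Sh | hD | hi | ih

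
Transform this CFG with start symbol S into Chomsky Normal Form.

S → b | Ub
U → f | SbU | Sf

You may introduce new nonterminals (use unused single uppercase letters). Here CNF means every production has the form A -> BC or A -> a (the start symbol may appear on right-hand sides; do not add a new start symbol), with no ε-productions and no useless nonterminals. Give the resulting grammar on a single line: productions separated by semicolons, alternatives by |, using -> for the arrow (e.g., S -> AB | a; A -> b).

S -> b | UA; A -> b; B -> f; C -> AU; U -> f | SB | SC

No ε-productions.
No unit productions to eliminate.
TERM: introduce A -> b, B -> f and substitute in every rule of length ≥2.
BIN: U -> SAU becomes U -> SC, C -> AU.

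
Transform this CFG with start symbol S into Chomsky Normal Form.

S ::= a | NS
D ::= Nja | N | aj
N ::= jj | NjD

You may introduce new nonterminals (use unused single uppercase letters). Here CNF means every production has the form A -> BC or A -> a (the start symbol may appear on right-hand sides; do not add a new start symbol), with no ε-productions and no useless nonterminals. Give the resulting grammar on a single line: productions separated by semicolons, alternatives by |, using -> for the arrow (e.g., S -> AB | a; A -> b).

S -> a | NS; A -> j; B -> a; C -> AB; D -> AA | BA | NC | NE; E -> AD; F -> AD; N -> AA | NF

No ε-productions.
After unit-elimination: S -> a | NS; D -> aj | jj | NjD | Nja; N -> jj | NjD.
TERM: introduce B -> a, A -> j and substitute in every rule of length ≥2.
BIN: D -> NAB becomes D -> NC, C -> AB; D -> NAD becomes D -> NE, E -> AD; N -> NAD becomes N -> NF, F -> AD.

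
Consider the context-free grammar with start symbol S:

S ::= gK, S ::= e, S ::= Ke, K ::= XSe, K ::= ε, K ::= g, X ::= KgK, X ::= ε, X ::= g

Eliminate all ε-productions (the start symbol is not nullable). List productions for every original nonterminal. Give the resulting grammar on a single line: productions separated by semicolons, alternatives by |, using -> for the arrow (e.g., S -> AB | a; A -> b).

S -> e | g | Ke | gK; K -> g | Se | XSe; X -> g | Kg | gK | KgK

Nullable set: {K, X}.
S -> Ke: K nullable, giving Ke | e.
S -> gK: K nullable, giving g | gK.
Drop K -> ε.
K -> XSe: X nullable, giving Se | XSe.
Drop X -> ε.
X -> KgK: K, K nullable, giving Kg | KgK | g | gK.
Unchanged (no nullable symbols): S -> e; K -> g; X -> g.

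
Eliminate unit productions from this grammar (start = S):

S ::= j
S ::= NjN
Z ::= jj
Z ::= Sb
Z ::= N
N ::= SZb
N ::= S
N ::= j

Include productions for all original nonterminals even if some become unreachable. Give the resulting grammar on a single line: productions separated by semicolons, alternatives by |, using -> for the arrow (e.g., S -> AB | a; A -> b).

Unit productions: N->S, Z->N.
Unit pairs (A ⇒* B via units): (N,S), (Z,N), (Z,S).
S: inherits non-unit rules of {S} → NjN | j.
N: inherits non-unit rules of {N, S} → NjN | SZb | j.
Z: inherits non-unit rules of {N, S, Z} → NjN | SZb | Sb | j | jj.

S -> j | NjN; N -> j | NjN | SZb; Z -> j | Sb | jj | NjN | SZb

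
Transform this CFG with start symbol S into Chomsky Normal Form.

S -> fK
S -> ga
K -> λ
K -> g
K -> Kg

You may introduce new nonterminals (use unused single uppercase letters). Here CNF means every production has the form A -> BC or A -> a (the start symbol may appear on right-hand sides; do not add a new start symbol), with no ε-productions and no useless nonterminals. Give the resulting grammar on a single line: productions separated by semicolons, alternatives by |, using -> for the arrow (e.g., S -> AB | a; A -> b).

S -> f | AC | BK; A -> g; B -> f; C -> a; K -> g | KA

Nullable: {K}; after ε-elimination: S -> f | fK | ga; K -> g | Kg.
No unit productions to eliminate.
TERM: introduce C -> a, B -> f, A -> g and substitute in every rule of length ≥2.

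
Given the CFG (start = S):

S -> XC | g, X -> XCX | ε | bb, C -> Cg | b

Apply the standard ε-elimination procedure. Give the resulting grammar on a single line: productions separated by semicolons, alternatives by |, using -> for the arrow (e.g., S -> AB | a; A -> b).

Nullable set: {X}.
S -> XC: X nullable, giving C | XC.
Drop X -> ε.
X -> XCX: X, X nullable, giving C | CX | XC | XCX.
Unchanged (no nullable symbols): S -> g; C -> Cg; C -> b; X -> bb.

S -> C | g | XC; C -> b | Cg; X -> C | CX | XC | bb | XCX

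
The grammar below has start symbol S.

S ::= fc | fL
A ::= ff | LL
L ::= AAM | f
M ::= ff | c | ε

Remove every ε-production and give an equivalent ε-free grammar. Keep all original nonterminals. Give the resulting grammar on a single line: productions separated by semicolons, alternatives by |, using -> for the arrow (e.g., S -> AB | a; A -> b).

S -> fL | fc; A -> LL | ff; L -> f | AA | AAM; M -> c | ff

Nullable set: {M}.
L -> AAM: M nullable, giving AA | AAM.
Drop M -> ε.
Unchanged (no nullable symbols): S -> fL; S -> fc; A -> LL; A -> ff; L -> f; M -> c; M -> ff.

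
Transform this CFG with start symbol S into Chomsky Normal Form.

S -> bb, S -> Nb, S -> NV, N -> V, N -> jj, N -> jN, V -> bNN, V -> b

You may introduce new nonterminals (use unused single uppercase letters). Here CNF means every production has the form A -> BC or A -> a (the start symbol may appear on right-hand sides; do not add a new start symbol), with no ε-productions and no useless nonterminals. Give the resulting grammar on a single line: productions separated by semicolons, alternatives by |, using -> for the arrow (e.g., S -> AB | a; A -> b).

S -> AA | NA | NV; A -> b; B -> j; C -> NN; D -> NN; N -> b | AC | BB | BN; V -> b | AD

No ε-productions.
After unit-elimination: S -> NV | Nb | bb; N -> b | jN | jj | bNN; V -> b | bNN.
TERM: introduce A -> b, B -> j and substitute in every rule of length ≥2.
BIN: N -> ANN becomes N -> AC, C -> NN; V -> ANN becomes V -> AD, D -> NN.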